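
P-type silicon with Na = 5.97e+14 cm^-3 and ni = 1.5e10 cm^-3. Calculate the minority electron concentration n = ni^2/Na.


Step 1: Majority hole concentration p ≈ Na = 5.97e+14 cm^-3
Step 2: n = ni^2 / Na = (1.5e10)^2 / 5.97e+14
Step 3: n = 3.77e+05 cm^-3

3.77e+05


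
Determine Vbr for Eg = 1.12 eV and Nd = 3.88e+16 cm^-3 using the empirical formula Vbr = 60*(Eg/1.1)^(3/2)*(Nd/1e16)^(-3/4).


Step 1: Eg/1.1 = 1.12/1.1 = 1.018182
Step 2: (Eg/1.1)^1.5 = 1.018182^1.5 = 1.027397
Step 3: (Nd/1e16)^(-0.75) = (3.88)^(-0.75) = 0.361723
Step 4: Vbr = 60 * 1.027397 * 0.361723 = 22.3 V

22.3


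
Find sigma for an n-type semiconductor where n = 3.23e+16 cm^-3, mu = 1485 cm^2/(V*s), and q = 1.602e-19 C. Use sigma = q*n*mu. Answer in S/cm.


Step 1: sigma = q * n * mu
Step 2: sigma = 1.602e-19 * 3.23e+16 * 1485
Step 3: sigma = 7.684e+00 S/cm

7.684e+00


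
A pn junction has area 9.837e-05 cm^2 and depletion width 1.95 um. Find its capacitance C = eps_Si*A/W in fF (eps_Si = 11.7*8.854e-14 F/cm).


Step 1: eps_Si = 11.7 * 8.854e-14 = 1.035918e-12 F/cm
Step 2: W in cm = 1.95 * 1e-4 = 1.95e-04 cm
Step 3: C = 1.035918e-12 * 9.837e-05 / 1.95e-04 = 5.225808e-13 F
Step 4: C = 522.58 fF

522.58


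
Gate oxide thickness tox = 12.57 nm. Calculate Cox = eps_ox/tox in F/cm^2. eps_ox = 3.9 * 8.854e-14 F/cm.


Step 1: eps_ox = 3.9 * 8.854e-14 = 3.45306e-13 F/cm
Step 2: tox in cm = 12.57 nm * 1e-7 = 1.2570e-06 cm
Step 3: Cox = 3.45306e-13 / 1.2570e-06 = 2.75e-07 F/cm^2

2.75e-07


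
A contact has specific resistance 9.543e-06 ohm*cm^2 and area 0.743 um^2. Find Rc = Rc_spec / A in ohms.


Step 1: Convert area to cm^2: 0.743 um^2 = 7.4300e-09 cm^2
Step 2: Rc = Rc_spec / A = 9.543e-06 / 7.4300e-09
Step 3: Rc = 1.28e+03 ohms

1.28e+03


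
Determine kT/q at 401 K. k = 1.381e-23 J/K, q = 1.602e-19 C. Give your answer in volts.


Step 1: kT = 1.381e-23 * 401 = 5.53781e-21 J
Step 2: Vt = kT/q = 5.53781e-21 / 1.602e-19
Step 3: Vt = 0.03457 V

0.03457


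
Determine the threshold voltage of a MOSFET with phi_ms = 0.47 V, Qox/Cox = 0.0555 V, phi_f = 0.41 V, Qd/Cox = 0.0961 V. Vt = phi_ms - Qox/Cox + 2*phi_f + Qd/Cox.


Step 1: Vt = phi_ms - Qox/Cox + 2*phi_f + Qd/Cox
Step 2: Vt = 0.47 - 0.0555 + 2*0.41 + 0.0961
Step 3: Vt = 0.47 - 0.0555 + 0.82 + 0.0961
Step 4: Vt = 1.3306 V

1.3306


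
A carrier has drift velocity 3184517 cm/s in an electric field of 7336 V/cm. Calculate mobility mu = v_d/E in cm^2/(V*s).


Step 1: mu = v_d / E
Step 2: mu = 3184517 / 7336
Step 3: mu = 434.09 cm^2/(V*s)

434.09


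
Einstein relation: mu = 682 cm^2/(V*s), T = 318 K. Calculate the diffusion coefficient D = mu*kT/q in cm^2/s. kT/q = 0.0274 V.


Step 1: D = mu * (kT/q)
Step 2: D = 682 * 0.0274
Step 3: D = 18.69 cm^2/s

18.69


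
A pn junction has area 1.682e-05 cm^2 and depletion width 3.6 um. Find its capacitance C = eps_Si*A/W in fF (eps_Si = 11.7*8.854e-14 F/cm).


Step 1: eps_Si = 11.7 * 8.854e-14 = 1.035918e-12 F/cm
Step 2: W in cm = 3.6 * 1e-4 = 3.60e-04 cm
Step 3: C = 1.035918e-12 * 1.682e-05 / 3.60e-04 = 4.840039e-14 F
Step 4: C = 48.4 fF

48.4


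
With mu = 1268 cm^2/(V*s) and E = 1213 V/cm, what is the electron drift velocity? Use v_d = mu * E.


Step 1: v_d = mu * E
Step 2: v_d = 1268 * 1213 = 1538084
Step 3: v_d = 1.54e+06 cm/s

1.54e+06


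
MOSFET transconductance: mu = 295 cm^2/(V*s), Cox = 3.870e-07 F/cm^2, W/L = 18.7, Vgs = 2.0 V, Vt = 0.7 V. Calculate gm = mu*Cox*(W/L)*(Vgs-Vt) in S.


Step 1: Vov = Vgs - Vt = 2.0 - 0.7 = 1.3 V
Step 2: gm = mu * Cox * (W/L) * Vov
Step 3: gm = 295 * 3.870e-07 * 18.7 * 1.3 = 2.78e-03 S

2.78e-03


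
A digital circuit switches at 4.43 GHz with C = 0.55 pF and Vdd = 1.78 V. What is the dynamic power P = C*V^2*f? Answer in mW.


Step 1: V^2 = 1.78^2 = 3.1684 V^2
Step 2: P = C*V^2*f = 0.55e-12 F * 3.1684 * 4.43e9 Hz
Step 3: P = 7.7198066e-03 W
Step 4: P = 7.72 mW

7.72


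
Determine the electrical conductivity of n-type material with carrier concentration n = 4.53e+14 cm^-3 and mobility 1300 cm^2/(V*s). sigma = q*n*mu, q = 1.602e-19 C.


Step 1: sigma = q * n * mu
Step 2: sigma = 1.602e-19 * 4.53e+14 * 1300
Step 3: sigma = 9.434e-02 S/cm

9.434e-02


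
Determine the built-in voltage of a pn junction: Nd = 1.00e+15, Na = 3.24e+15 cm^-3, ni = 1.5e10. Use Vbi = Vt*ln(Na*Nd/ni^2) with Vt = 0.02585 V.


Step 1: Compute Na*Nd/ni^2 = 3.24e+15 * 1.00e+15 / (1.5e10)^2 = 1.4400e+10
Step 2: ln(1.4400e+10) = 23.3905
Step 3: Vbi = 0.02585 * 23.3905 = 0.605 V

0.605


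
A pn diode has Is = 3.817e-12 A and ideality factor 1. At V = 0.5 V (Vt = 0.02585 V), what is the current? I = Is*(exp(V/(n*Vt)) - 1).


Step 1: V/(n*Vt) = 0.5/(1*0.02585) = 19.3424
Step 2: exp(19.3424) = 2.5136e+08
Step 3: I = 3.817e-12 * (2.5136e+08 - 1) = 9.59e-04 A

9.59e-04


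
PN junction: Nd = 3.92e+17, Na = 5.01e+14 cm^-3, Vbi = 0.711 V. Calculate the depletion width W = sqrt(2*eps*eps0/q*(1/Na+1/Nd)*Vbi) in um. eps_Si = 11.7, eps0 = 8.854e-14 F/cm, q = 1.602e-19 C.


Step 1: 1/Na + 1/Nd = 1/5.01e+14 + 1/3.92e+17 = 1.99856e-15
Step 2: 2*eps*eps0/q = 2*11.7*8.854e-14/1.602e-19 = 1.293281e+07
Step 3: W^2 = 1.293281e+07 * 1.99856e-15 * 0.711 = 1.83772e-08
Step 4: W = sqrt(1.83772e-08) = 1.356e-04 cm = 1.356 um

1.356


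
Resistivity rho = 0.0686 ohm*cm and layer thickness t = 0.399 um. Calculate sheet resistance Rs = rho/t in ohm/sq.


Step 1: Convert thickness to cm: t = 0.399 um = 3.9900e-05 cm
Step 2: Rs = rho / t = 0.0686 / 3.9900e-05
Step 3: Rs = 1719.3 ohm/sq

1719.3


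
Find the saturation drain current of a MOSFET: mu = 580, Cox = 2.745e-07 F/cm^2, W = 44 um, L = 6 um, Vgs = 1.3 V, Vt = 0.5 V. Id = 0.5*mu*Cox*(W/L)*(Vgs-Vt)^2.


Step 1: Overdrive voltage Vov = Vgs - Vt = 1.3 - 0.5 = 0.8 V
Step 2: W/L = 44/6 = 7.33333
Step 3: Id = 0.5 * 580 * 2.745e-07 * 7.33333 * 0.8^2
Step 4: Id = 3.74e-04 A

3.74e-04


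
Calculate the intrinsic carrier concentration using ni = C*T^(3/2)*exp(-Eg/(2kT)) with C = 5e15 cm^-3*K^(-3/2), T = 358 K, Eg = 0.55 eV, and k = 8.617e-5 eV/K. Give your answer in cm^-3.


Step 1: Compute kT = 8.617e-5 * 358 = 0.03084886 eV
Step 2: Exponent = -Eg/(2kT) = -0.55/(2*0.03084886) = -8.91443
Step 3: T^(3/2) = 358^1.5 = 6773.68
Step 4: ni = 5e15 * 6773.68 * exp(-8.91443) = 4.55e+15 cm^-3

4.55e+15


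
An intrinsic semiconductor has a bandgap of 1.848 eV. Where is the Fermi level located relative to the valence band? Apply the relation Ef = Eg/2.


Step 1: For an intrinsic semiconductor, the Fermi level sits at midgap.
Step 2: Ef = Eg / 2 = 1.848 / 2 = 0.924 eV

0.924


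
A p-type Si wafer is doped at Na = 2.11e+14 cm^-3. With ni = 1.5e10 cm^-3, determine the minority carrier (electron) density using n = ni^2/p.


Step 1: Majority hole concentration p ≈ Na = 2.11e+14 cm^-3
Step 2: n = ni^2 / Na = (1.5e10)^2 / 2.11e+14
Step 3: n = 1.07e+06 cm^-3

1.07e+06


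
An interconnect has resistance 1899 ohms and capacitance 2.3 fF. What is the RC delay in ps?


Step 1: tau = R * C
Step 2: tau = 1899 * 2.3 fF = 1899 * 2.3e-15 F
Step 3: tau = 4.3677e-12 s = 4.3677 ps

4.3677


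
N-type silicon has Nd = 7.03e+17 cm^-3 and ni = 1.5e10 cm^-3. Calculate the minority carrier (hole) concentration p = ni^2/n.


Step 1: Since Nd >> ni, n ≈ Nd = 7.03e+17 cm^-3
Step 2: p = ni^2 / n = (1.5e10)^2 / 7.03e+17
Step 3: p = 2.25e20 / 7.03e+17 = 3.20e+02 cm^-3

3.20e+02


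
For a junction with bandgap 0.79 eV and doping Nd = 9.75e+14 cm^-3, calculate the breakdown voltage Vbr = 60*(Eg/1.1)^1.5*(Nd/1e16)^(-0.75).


Step 1: Eg/1.1 = 0.79/1.1 = 0.718182
Step 2: (Eg/1.1)^1.5 = 0.718182^1.5 = 0.608628
Step 3: (Nd/1e16)^(-0.75) = (0.0975)^(-0.75) = 5.731213
Step 4: Vbr = 60 * 0.608628 * 5.731213 = 209.3 V

209.3


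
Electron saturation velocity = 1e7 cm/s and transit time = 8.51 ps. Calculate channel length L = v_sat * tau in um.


Step 1: tau in seconds = 8.51 ps * 1e-12 = 8.5100e-12 s
Step 2: L = v_sat * tau = 1e7 * 8.5100e-12 = 8.5100e-05 cm
Step 3: L in um = 8.5100e-05 * 1e4 = 0.851 um

0.851


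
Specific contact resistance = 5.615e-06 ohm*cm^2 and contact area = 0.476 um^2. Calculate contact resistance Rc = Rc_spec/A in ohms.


Step 1: Convert area to cm^2: 0.476 um^2 = 4.7600e-09 cm^2
Step 2: Rc = Rc_spec / A = 5.615e-06 / 4.7600e-09
Step 3: Rc = 1.18e+03 ohms

1.18e+03


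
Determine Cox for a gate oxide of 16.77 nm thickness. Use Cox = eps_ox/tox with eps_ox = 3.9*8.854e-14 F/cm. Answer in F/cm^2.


Step 1: eps_ox = 3.9 * 8.854e-14 = 3.45306e-13 F/cm
Step 2: tox in cm = 16.77 nm * 1e-7 = 1.6770e-06 cm
Step 3: Cox = 3.45306e-13 / 1.6770e-06 = 2.06e-07 F/cm^2

2.06e-07


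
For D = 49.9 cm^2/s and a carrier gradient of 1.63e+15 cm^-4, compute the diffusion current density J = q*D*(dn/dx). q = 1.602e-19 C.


Step 1: J = q * D * (dn/dx)
Step 2: J = 1.602e-19 * 49.9 * 1.63e+15
Step 3: J = 1.30e-02 A/cm^2

1.30e-02


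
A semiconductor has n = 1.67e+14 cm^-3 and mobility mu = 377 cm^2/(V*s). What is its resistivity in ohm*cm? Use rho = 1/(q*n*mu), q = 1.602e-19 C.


Step 1: sigma = q * n * mu = 1.602e-19 * 1.67e+14 * 377 = 1.00860e-02 S/cm
Step 2: rho = 1 / sigma = 1 / 1.00860e-02 = 99.15 ohm*cm

99.15


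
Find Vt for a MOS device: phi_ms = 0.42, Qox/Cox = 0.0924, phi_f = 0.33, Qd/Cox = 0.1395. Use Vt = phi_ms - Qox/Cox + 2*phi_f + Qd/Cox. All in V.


Step 1: Vt = phi_ms - Qox/Cox + 2*phi_f + Qd/Cox
Step 2: Vt = 0.42 - 0.0924 + 2*0.33 + 0.1395
Step 3: Vt = 0.42 - 0.0924 + 0.66 + 0.1395
Step 4: Vt = 1.1271 V

1.1271


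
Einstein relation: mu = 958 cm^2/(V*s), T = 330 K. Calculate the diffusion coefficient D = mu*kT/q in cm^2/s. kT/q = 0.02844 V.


Step 1: D = mu * (kT/q)
Step 2: D = 958 * 0.02844
Step 3: D = 27.25 cm^2/s

27.25


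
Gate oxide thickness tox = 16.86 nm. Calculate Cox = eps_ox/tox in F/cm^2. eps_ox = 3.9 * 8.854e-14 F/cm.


Step 1: eps_ox = 3.9 * 8.854e-14 = 3.45306e-13 F/cm
Step 2: tox in cm = 16.86 nm * 1e-7 = 1.6860e-06 cm
Step 3: Cox = 3.45306e-13 / 1.6860e-06 = 2.05e-07 F/cm^2

2.05e-07


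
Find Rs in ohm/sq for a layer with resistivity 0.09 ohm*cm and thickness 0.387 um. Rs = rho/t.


Step 1: Convert thickness to cm: t = 0.387 um = 3.8700e-05 cm
Step 2: Rs = rho / t = 0.09 / 3.8700e-05
Step 3: Rs = 2325.6 ohm/sq

2325.6


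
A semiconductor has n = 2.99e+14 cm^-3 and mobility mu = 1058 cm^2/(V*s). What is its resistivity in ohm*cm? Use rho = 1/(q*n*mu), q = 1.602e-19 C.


Step 1: sigma = q * n * mu = 1.602e-19 * 2.99e+14 * 1058 = 5.06780e-02 S/cm
Step 2: rho = 1 / sigma = 1 / 5.06780e-02 = 19.73 ohm*cm

19.73


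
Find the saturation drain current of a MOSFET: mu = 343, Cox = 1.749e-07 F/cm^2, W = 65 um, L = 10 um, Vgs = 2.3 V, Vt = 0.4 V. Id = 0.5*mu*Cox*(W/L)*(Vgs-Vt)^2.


Step 1: Overdrive voltage Vov = Vgs - Vt = 2.3 - 0.4 = 1.9 V
Step 2: W/L = 65/10 = 6.5
Step 3: Id = 0.5 * 343 * 1.749e-07 * 6.5 * 1.9^2
Step 4: Id = 7.04e-04 A

7.04e-04


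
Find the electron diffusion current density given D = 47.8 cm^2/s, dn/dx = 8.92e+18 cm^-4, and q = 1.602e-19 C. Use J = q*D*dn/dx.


Step 1: J = q * D * (dn/dx)
Step 2: J = 1.602e-19 * 47.8 * 8.92e+18
Step 3: J = 6.83e+01 A/cm^2

6.83e+01


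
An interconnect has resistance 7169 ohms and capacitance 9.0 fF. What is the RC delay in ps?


Step 1: tau = R * C
Step 2: tau = 7169 * 9.0 fF = 7169 * 9.0e-15 F
Step 3: tau = 6.4521e-11 s = 64.521 ps

64.521


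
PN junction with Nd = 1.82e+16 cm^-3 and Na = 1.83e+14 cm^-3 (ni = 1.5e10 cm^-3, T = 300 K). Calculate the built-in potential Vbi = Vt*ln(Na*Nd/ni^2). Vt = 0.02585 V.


Step 1: Compute Na*Nd/ni^2 = 1.83e+14 * 1.82e+16 / (1.5e10)^2 = 1.4803e+10
Step 2: ln(1.4803e+10) = 23.4181
Step 3: Vbi = 0.02585 * 23.4181 = 0.605 V

0.605


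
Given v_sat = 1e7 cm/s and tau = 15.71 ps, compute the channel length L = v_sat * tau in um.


Step 1: tau in seconds = 15.71 ps * 1e-12 = 1.5710e-11 s
Step 2: L = v_sat * tau = 1e7 * 1.5710e-11 = 1.5710e-04 cm
Step 3: L in um = 1.5710e-04 * 1e4 = 1.571 um

1.571


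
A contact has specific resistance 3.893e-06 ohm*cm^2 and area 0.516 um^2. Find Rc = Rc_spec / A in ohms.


Step 1: Convert area to cm^2: 0.516 um^2 = 5.1600e-09 cm^2
Step 2: Rc = Rc_spec / A = 3.893e-06 / 5.1600e-09
Step 3: Rc = 7.54e+02 ohms

7.54e+02


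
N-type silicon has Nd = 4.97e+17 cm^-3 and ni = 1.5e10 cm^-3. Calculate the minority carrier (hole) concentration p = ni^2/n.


Step 1: Since Nd >> ni, n ≈ Nd = 4.97e+17 cm^-3
Step 2: p = ni^2 / n = (1.5e10)^2 / 4.97e+17
Step 3: p = 2.25e20 / 4.97e+17 = 4.53e+02 cm^-3

4.53e+02


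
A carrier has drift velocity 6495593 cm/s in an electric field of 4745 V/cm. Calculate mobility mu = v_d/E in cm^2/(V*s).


Step 1: mu = v_d / E
Step 2: mu = 6495593 / 4745
Step 3: mu = 1368.93 cm^2/(V*s)

1368.93


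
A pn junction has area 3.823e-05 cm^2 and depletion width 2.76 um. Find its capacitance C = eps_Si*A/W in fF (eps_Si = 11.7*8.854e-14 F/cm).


Step 1: eps_Si = 11.7 * 8.854e-14 = 1.035918e-12 F/cm
Step 2: W in cm = 2.76 * 1e-4 = 2.76e-04 cm
Step 3: C = 1.035918e-12 * 3.823e-05 / 2.76e-04 = 1.434897e-13 F
Step 4: C = 143.49 fF

143.49


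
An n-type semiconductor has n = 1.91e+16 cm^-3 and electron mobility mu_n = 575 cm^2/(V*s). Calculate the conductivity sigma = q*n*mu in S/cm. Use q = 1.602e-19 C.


Step 1: sigma = q * n * mu
Step 2: sigma = 1.602e-19 * 1.91e+16 * 575
Step 3: sigma = 1.759e+00 S/cm

1.759e+00


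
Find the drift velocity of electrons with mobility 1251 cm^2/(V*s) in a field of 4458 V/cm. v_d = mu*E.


Step 1: v_d = mu * E
Step 2: v_d = 1251 * 4458 = 5576958
Step 3: v_d = 5.58e+06 cm/s

5.58e+06


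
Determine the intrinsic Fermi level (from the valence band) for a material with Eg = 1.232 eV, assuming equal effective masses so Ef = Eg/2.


Step 1: For an intrinsic semiconductor, the Fermi level sits at midgap.
Step 2: Ef = Eg / 2 = 1.232 / 2 = 0.616 eV

0.616


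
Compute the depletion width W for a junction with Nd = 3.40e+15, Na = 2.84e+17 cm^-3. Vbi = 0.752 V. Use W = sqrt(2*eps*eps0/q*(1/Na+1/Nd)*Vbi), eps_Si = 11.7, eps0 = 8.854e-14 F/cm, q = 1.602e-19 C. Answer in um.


Step 1: 1/Na + 1/Nd = 1/2.84e+17 + 1/3.40e+15 = 2.97639e-16
Step 2: 2*eps*eps0/q = 2*11.7*8.854e-14/1.602e-19 = 1.293281e+07
Step 3: W^2 = 1.293281e+07 * 2.97639e-16 * 0.752 = 2.89468e-09
Step 4: W = sqrt(2.89468e-09) = 5.380e-05 cm = 0.538 um

0.538


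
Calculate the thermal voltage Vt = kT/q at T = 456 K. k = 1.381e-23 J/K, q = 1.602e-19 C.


Step 1: kT = 1.381e-23 * 456 = 6.29736e-21 J
Step 2: Vt = kT/q = 6.29736e-21 / 1.602e-19
Step 3: Vt = 0.03931 V

0.03931


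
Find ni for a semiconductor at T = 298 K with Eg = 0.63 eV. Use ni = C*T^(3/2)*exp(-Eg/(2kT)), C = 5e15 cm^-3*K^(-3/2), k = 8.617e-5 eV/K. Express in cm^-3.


Step 1: Compute kT = 8.617e-5 * 298 = 0.02567866 eV
Step 2: Exponent = -Eg/(2kT) = -0.63/(2*0.02567866) = -12.26700
Step 3: T^(3/2) = 298^1.5 = 5144.28
Step 4: ni = 5e15 * 5144.28 * exp(-12.26700) = 1.21e+14 cm^-3

1.21e+14


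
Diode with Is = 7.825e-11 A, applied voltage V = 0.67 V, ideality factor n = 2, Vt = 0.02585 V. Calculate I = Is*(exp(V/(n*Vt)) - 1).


Step 1: V/(n*Vt) = 0.67/(2*0.02585) = 12.9594
Step 2: exp(12.9594) = 4.2481e+05
Step 3: I = 7.825e-11 * (4.2481e+05 - 1) = 3.32e-05 A

3.32e-05


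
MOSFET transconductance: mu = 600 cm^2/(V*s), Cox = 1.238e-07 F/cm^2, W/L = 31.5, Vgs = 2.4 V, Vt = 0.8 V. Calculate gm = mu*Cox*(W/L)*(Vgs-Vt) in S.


Step 1: Vov = Vgs - Vt = 2.4 - 0.8 = 1.6 V
Step 2: gm = mu * Cox * (W/L) * Vov
Step 3: gm = 600 * 1.238e-07 * 31.5 * 1.6 = 3.74e-03 S

3.74e-03


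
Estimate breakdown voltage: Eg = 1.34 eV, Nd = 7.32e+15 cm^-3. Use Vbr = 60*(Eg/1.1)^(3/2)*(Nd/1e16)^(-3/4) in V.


Step 1: Eg/1.1 = 1.34/1.1 = 1.218182
Step 2: (Eg/1.1)^1.5 = 1.218182^1.5 = 1.344523
Step 3: (Nd/1e16)^(-0.75) = (0.732)^(-0.75) = 1.263621
Step 4: Vbr = 60 * 1.344523 * 1.263621 = 101.9 V

101.9


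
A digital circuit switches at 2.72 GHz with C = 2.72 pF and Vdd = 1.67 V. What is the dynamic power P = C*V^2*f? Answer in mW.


Step 1: V^2 = 1.67^2 = 2.7889 V^2
Step 2: P = C*V^2*f = 2.72e-12 F * 2.7889 * 2.72e9 Hz
Step 3: P = 2.063339776e-02 W
Step 4: P = 20.633 mW

20.633


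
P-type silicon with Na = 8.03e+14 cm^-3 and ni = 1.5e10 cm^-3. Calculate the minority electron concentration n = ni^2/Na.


Step 1: Majority hole concentration p ≈ Na = 8.03e+14 cm^-3
Step 2: n = ni^2 / Na = (1.5e10)^2 / 8.03e+14
Step 3: n = 2.80e+05 cm^-3

2.80e+05


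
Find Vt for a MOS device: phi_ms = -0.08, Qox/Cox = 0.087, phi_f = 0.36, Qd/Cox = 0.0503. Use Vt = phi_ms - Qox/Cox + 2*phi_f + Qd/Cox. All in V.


Step 1: Vt = phi_ms - Qox/Cox + 2*phi_f + Qd/Cox
Step 2: Vt = -0.08 - 0.087 + 2*0.36 + 0.0503
Step 3: Vt = -0.08 - 0.087 + 0.72 + 0.0503
Step 4: Vt = 0.6033 V

0.6033


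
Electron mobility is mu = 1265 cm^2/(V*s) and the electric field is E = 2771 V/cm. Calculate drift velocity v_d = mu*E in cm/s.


Step 1: v_d = mu * E
Step 2: v_d = 1265 * 2771 = 3505315
Step 3: v_d = 3.51e+06 cm/s

3.51e+06


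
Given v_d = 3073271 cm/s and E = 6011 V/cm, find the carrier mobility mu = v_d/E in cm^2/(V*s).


Step 1: mu = v_d / E
Step 2: mu = 3073271 / 6011
Step 3: mu = 511.27 cm^2/(V*s)

511.27


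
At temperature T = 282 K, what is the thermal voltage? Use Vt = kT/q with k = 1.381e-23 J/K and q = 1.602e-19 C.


Step 1: kT = 1.381e-23 * 282 = 3.89442e-21 J
Step 2: Vt = kT/q = 3.89442e-21 / 1.602e-19
Step 3: Vt = 0.02431 V

0.02431


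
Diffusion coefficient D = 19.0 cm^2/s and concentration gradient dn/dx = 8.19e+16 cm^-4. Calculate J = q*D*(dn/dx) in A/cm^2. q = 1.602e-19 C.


Step 1: J = q * D * (dn/dx)
Step 2: J = 1.602e-19 * 19.0 * 8.19e+16
Step 3: J = 2.49e-01 A/cm^2

2.49e-01


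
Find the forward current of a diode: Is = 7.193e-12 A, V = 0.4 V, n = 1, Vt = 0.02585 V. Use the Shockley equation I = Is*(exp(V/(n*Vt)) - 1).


Step 1: V/(n*Vt) = 0.4/(1*0.02585) = 15.4739
Step 2: exp(15.4739) = 5.2508e+06
Step 3: I = 7.193e-12 * (5.2508e+06 - 1) = 3.78e-05 A

3.78e-05


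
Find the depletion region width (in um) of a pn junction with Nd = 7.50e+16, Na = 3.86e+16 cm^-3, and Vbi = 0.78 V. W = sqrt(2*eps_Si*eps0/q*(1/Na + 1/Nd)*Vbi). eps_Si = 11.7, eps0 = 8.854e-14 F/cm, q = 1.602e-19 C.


Step 1: 1/Na + 1/Nd = 1/3.86e+16 + 1/7.50e+16 = 3.92401e-17
Step 2: 2*eps*eps0/q = 2*11.7*8.854e-14/1.602e-19 = 1.293281e+07
Step 3: W^2 = 1.293281e+07 * 3.92401e-17 * 0.78 = 3.95838e-10
Step 4: W = sqrt(3.95838e-10) = 1.990e-05 cm = 0.199 um

0.199


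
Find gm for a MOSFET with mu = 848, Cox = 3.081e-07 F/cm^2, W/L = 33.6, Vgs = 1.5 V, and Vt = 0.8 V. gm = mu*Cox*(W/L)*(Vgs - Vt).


Step 1: Vov = Vgs - Vt = 1.5 - 0.8 = 0.7 V
Step 2: gm = mu * Cox * (W/L) * Vov
Step 3: gm = 848 * 3.081e-07 * 33.6 * 0.7 = 6.15e-03 S

6.15e-03


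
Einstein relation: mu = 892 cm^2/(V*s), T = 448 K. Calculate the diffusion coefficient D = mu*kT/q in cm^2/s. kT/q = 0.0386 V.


Step 1: D = mu * (kT/q)
Step 2: D = 892 * 0.0386
Step 3: D = 34.43 cm^2/s

34.43


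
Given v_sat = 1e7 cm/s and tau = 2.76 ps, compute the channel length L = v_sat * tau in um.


Step 1: tau in seconds = 2.76 ps * 1e-12 = 2.7600e-12 s
Step 2: L = v_sat * tau = 1e7 * 2.7600e-12 = 2.7600e-05 cm
Step 3: L in um = 2.7600e-05 * 1e4 = 0.276 um

0.276


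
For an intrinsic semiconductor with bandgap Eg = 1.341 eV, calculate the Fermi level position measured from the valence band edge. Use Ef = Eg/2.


Step 1: For an intrinsic semiconductor, the Fermi level sits at midgap.
Step 2: Ef = Eg / 2 = 1.341 / 2 = 0.6705 eV

0.6705


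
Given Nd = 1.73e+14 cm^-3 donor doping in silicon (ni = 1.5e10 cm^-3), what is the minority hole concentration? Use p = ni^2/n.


Step 1: Since Nd >> ni, n ≈ Nd = 1.73e+14 cm^-3
Step 2: p = ni^2 / n = (1.5e10)^2 / 1.73e+14
Step 3: p = 2.25e20 / 1.73e+14 = 1.30e+06 cm^-3

1.30e+06


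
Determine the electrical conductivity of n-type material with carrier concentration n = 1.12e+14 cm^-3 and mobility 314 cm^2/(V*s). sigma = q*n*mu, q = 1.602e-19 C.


Step 1: sigma = q * n * mu
Step 2: sigma = 1.602e-19 * 1.12e+14 * 314
Step 3: sigma = 5.634e-03 S/cm

5.634e-03


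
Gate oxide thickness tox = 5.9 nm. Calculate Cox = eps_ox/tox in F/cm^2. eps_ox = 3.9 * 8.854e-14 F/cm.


Step 1: eps_ox = 3.9 * 8.854e-14 = 3.45306e-13 F/cm
Step 2: tox in cm = 5.9 nm * 1e-7 = 5.9000e-07 cm
Step 3: Cox = 3.45306e-13 / 5.9000e-07 = 5.85e-07 F/cm^2

5.85e-07


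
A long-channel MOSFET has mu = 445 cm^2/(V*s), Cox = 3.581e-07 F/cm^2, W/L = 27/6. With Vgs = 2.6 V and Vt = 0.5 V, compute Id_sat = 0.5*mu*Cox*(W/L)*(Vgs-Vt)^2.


Step 1: Overdrive voltage Vov = Vgs - Vt = 2.6 - 0.5 = 2.1 V
Step 2: W/L = 27/6 = 4.5
Step 3: Id = 0.5 * 445 * 3.581e-07 * 4.5 * 2.1^2
Step 4: Id = 1.58e-03 A

1.58e-03


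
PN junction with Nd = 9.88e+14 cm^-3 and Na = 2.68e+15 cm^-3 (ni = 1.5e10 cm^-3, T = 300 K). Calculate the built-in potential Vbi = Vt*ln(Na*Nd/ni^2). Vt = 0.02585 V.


Step 1: Compute Na*Nd/ni^2 = 2.68e+15 * 9.88e+14 / (1.5e10)^2 = 1.1768e+10
Step 2: ln(1.1768e+10) = 23.1886
Step 3: Vbi = 0.02585 * 23.1886 = 0.599 V

0.599


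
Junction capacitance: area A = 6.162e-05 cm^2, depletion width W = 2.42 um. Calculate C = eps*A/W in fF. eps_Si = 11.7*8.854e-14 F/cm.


Step 1: eps_Si = 11.7 * 8.854e-14 = 1.035918e-12 F/cm
Step 2: W in cm = 2.42 * 1e-4 = 2.42e-04 cm
Step 3: C = 1.035918e-12 * 6.162e-05 / 2.42e-04 = 2.637738e-13 F
Step 4: C = 263.77 fF

263.77


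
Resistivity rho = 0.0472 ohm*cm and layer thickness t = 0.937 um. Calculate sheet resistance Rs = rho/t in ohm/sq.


Step 1: Convert thickness to cm: t = 0.937 um = 9.3700e-05 cm
Step 2: Rs = rho / t = 0.0472 / 9.3700e-05
Step 3: Rs = 503.7 ohm/sq

503.7


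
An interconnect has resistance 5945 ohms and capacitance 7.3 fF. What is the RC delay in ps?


Step 1: tau = R * C
Step 2: tau = 5945 * 7.3 fF = 5945 * 7.3e-15 F
Step 3: tau = 4.33985e-11 s = 43.3985 ps

43.3985


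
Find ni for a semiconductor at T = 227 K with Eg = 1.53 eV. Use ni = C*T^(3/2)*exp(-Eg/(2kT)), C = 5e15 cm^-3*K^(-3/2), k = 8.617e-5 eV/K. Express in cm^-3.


Step 1: Compute kT = 8.617e-5 * 227 = 0.01956059 eV
Step 2: Exponent = -Eg/(2kT) = -1.53/(2*0.01956059) = -39.10925
Step 3: T^(3/2) = 227^1.5 = 3420.10
Step 4: ni = 5e15 * 3420.10 * exp(-39.10925) = 1.77e+02 cm^-3

1.77e+02


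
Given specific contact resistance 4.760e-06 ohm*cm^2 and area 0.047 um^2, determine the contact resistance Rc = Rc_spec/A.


Step 1: Convert area to cm^2: 0.047 um^2 = 4.7000e-10 cm^2
Step 2: Rc = Rc_spec / A = 4.760e-06 / 4.7000e-10
Step 3: Rc = 1.01e+04 ohms

1.01e+04


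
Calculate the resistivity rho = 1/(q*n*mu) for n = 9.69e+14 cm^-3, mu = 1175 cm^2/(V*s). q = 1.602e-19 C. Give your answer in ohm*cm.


Step 1: sigma = q * n * mu = 1.602e-19 * 9.69e+14 * 1175 = 1.82400e-01 S/cm
Step 2: rho = 1 / sigma = 1 / 1.82400e-01 = 5.482 ohm*cm

5.482


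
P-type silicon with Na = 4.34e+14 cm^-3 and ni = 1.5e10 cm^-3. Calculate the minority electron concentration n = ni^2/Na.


Step 1: Majority hole concentration p ≈ Na = 4.34e+14 cm^-3
Step 2: n = ni^2 / Na = (1.5e10)^2 / 4.34e+14
Step 3: n = 5.18e+05 cm^-3

5.18e+05


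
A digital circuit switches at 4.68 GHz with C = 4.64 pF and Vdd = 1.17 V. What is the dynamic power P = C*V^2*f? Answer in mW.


Step 1: V^2 = 1.17^2 = 1.3689 V^2
Step 2: P = C*V^2*f = 4.64e-12 F * 1.3689 * 4.68e9 Hz
Step 3: P = 2.972593728e-02 W
Step 4: P = 29.726 mW

29.726


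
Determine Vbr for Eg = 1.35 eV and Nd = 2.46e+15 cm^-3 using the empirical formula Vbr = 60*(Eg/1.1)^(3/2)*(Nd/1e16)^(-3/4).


Step 1: Eg/1.1 = 1.35/1.1 = 1.227273
Step 2: (Eg/1.1)^1.5 = 1.227273^1.5 = 1.359602
Step 3: (Nd/1e16)^(-0.75) = (0.246)^(-0.75) = 2.862851
Step 4: Vbr = 60 * 1.359602 * 2.862851 = 233.5 V

233.5


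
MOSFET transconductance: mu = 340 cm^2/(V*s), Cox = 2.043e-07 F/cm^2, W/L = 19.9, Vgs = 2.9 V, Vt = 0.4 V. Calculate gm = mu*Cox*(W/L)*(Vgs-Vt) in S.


Step 1: Vov = Vgs - Vt = 2.9 - 0.4 = 2.5 V
Step 2: gm = mu * Cox * (W/L) * Vov
Step 3: gm = 340 * 2.043e-07 * 19.9 * 2.5 = 3.46e-03 S

3.46e-03


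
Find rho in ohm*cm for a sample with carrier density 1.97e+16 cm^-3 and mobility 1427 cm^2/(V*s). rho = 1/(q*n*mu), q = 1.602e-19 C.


Step 1: sigma = q * n * mu = 1.602e-19 * 1.97e+16 * 1427 = 4.50353e+00 S/cm
Step 2: rho = 1 / sigma = 1 / 4.50353e+00 = 0.222 ohm*cm

0.222


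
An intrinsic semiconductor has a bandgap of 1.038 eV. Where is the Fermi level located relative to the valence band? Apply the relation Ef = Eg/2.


Step 1: For an intrinsic semiconductor, the Fermi level sits at midgap.
Step 2: Ef = Eg / 2 = 1.038 / 2 = 0.519 eV

0.519


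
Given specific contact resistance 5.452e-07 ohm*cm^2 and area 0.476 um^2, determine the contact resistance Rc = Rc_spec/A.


Step 1: Convert area to cm^2: 0.476 um^2 = 4.7600e-09 cm^2
Step 2: Rc = Rc_spec / A = 5.452e-07 / 4.7600e-09
Step 3: Rc = 1.15e+02 ohms

1.15e+02


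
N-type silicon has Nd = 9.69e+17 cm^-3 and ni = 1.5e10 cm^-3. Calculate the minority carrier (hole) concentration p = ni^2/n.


Step 1: Since Nd >> ni, n ≈ Nd = 9.69e+17 cm^-3
Step 2: p = ni^2 / n = (1.5e10)^2 / 9.69e+17
Step 3: p = 2.25e20 / 9.69e+17 = 2.32e+02 cm^-3

2.32e+02


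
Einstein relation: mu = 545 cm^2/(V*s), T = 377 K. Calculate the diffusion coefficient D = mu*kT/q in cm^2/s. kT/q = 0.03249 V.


Step 1: D = mu * (kT/q)
Step 2: D = 545 * 0.03249
Step 3: D = 17.71 cm^2/s

17.71


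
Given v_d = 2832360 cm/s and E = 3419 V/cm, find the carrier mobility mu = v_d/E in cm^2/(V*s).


Step 1: mu = v_d / E
Step 2: mu = 2832360 / 3419
Step 3: mu = 828.42 cm^2/(V*s)

828.42


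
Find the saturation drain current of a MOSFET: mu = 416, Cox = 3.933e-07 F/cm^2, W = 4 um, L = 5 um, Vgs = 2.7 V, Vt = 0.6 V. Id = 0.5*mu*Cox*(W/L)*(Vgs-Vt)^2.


Step 1: Overdrive voltage Vov = Vgs - Vt = 2.7 - 0.6 = 2.1 V
Step 2: W/L = 4/5 = 0.8
Step 3: Id = 0.5 * 416 * 3.933e-07 * 0.8 * 2.1^2
Step 4: Id = 2.89e-04 A

2.89e-04


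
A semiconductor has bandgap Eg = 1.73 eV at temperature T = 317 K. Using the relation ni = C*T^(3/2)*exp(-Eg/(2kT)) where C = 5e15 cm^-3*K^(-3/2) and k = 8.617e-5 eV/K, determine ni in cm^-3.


Step 1: Compute kT = 8.617e-5 * 317 = 0.02731589 eV
Step 2: Exponent = -Eg/(2kT) = -1.73/(2*0.02731589) = -31.66655
Step 3: T^(3/2) = 317^1.5 = 5644.02
Step 4: ni = 5e15 * 5644.02 * exp(-31.66655) = 4.99e+05 cm^-3

4.99e+05


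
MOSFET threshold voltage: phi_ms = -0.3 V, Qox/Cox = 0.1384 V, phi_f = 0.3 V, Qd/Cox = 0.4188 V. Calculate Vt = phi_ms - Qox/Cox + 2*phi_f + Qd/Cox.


Step 1: Vt = phi_ms - Qox/Cox + 2*phi_f + Qd/Cox
Step 2: Vt = -0.3 - 0.1384 + 2*0.3 + 0.4188
Step 3: Vt = -0.3 - 0.1384 + 0.6 + 0.4188
Step 4: Vt = 0.5804 V

0.5804


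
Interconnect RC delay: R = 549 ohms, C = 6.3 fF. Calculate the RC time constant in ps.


Step 1: tau = R * C
Step 2: tau = 549 * 6.3 fF = 549 * 6.3e-15 F
Step 3: tau = 3.4587e-12 s = 3.4587 ps

3.4587


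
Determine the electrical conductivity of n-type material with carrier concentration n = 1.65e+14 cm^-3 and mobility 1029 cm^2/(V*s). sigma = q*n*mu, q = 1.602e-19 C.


Step 1: sigma = q * n * mu
Step 2: sigma = 1.602e-19 * 1.65e+14 * 1029
Step 3: sigma = 2.720e-02 S/cm

2.720e-02


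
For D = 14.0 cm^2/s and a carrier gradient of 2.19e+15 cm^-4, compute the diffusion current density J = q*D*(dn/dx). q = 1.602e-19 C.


Step 1: J = q * D * (dn/dx)
Step 2: J = 1.602e-19 * 14.0 * 2.19e+15
Step 3: J = 4.91e-03 A/cm^2

4.91e-03


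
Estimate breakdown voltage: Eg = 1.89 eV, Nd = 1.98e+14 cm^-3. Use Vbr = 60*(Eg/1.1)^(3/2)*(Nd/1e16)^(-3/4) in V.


Step 1: Eg/1.1 = 1.89/1.1 = 1.718182
Step 2: (Eg/1.1)^1.5 = 1.718182^1.5 = 2.252183
Step 3: (Nd/1e16)^(-0.75) = (0.0198)^(-0.75) = 18.945283
Step 4: Vbr = 60 * 2.252183 * 18.945283 = 2560.1 V

2560.1


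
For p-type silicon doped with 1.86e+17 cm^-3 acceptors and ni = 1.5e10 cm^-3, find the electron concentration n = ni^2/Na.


Step 1: Majority hole concentration p ≈ Na = 1.86e+17 cm^-3
Step 2: n = ni^2 / Na = (1.5e10)^2 / 1.86e+17
Step 3: n = 1.21e+03 cm^-3

1.21e+03


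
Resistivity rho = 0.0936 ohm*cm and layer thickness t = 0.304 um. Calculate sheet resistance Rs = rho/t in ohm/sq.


Step 1: Convert thickness to cm: t = 0.304 um = 3.0400e-05 cm
Step 2: Rs = rho / t = 0.0936 / 3.0400e-05
Step 3: Rs = 3078.9 ohm/sq

3078.9


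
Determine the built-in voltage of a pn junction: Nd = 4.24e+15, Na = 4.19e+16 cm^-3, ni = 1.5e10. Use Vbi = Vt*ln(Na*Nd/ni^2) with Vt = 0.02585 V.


Step 1: Compute Na*Nd/ni^2 = 4.19e+16 * 4.24e+15 / (1.5e10)^2 = 7.8958e+11
Step 2: ln(7.8958e+11) = 27.3948
Step 3: Vbi = 0.02585 * 27.3948 = 0.708 V

0.708


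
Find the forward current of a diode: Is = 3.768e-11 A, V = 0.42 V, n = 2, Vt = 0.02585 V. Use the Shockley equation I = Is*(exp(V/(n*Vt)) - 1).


Step 1: V/(n*Vt) = 0.42/(2*0.02585) = 8.1238
Step 2: exp(8.1238) = 3.3738e+03
Step 3: I = 3.768e-11 * (3.3738e+03 - 1) = 1.27e-07 A

1.27e-07


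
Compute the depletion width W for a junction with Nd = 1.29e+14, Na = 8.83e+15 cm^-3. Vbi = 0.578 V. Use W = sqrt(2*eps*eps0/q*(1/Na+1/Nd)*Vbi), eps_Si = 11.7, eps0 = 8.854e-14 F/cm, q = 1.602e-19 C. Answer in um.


Step 1: 1/Na + 1/Nd = 1/8.83e+15 + 1/1.29e+14 = 7.86519e-15
Step 2: 2*eps*eps0/q = 2*11.7*8.854e-14/1.602e-19 = 1.293281e+07
Step 3: W^2 = 1.293281e+07 * 7.86519e-15 * 0.578 = 5.87936e-08
Step 4: W = sqrt(5.87936e-08) = 2.425e-04 cm = 2.425 um

2.425


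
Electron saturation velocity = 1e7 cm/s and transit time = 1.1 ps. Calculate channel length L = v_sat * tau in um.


Step 1: tau in seconds = 1.1 ps * 1e-12 = 1.1000e-12 s
Step 2: L = v_sat * tau = 1e7 * 1.1000e-12 = 1.1000e-05 cm
Step 3: L in um = 1.1000e-05 * 1e4 = 0.11 um

0.11


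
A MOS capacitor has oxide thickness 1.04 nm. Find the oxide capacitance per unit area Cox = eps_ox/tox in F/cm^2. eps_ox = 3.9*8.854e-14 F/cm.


Step 1: eps_ox = 3.9 * 8.854e-14 = 3.45306e-13 F/cm
Step 2: tox in cm = 1.04 nm * 1e-7 = 1.0400e-07 cm
Step 3: Cox = 3.45306e-13 / 1.0400e-07 = 3.32e-06 F/cm^2

3.32e-06


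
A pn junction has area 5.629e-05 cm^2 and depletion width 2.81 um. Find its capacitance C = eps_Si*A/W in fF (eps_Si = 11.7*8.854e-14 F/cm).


Step 1: eps_Si = 11.7 * 8.854e-14 = 1.035918e-12 F/cm
Step 2: W in cm = 2.81 * 1e-4 = 2.81e-04 cm
Step 3: C = 1.035918e-12 * 5.629e-05 / 2.81e-04 = 2.075154e-13 F
Step 4: C = 207.52 fF

207.52


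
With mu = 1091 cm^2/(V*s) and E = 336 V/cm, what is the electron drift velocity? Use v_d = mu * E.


Step 1: v_d = mu * E
Step 2: v_d = 1091 * 336 = 366576
Step 3: v_d = 3.67e+05 cm/s

3.67e+05


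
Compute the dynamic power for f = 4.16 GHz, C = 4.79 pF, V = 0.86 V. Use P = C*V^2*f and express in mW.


Step 1: V^2 = 0.86^2 = 0.7396 V^2
Step 2: P = C*V^2*f = 4.79e-12 F * 0.7396 * 4.16e9 Hz
Step 3: P = 1.473756544e-02 W
Step 4: P = 14.738 mW

14.738


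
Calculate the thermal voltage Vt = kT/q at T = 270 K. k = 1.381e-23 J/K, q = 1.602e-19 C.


Step 1: kT = 1.381e-23 * 270 = 3.7287e-21 J
Step 2: Vt = kT/q = 3.7287e-21 / 1.602e-19
Step 3: Vt = 0.02328 V

0.02328


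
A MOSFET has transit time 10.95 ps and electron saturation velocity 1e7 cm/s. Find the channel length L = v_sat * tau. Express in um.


Step 1: tau in seconds = 10.95 ps * 1e-12 = 1.0950e-11 s
Step 2: L = v_sat * tau = 1e7 * 1.0950e-11 = 1.0950e-04 cm
Step 3: L in um = 1.0950e-04 * 1e4 = 1.095 um

1.095


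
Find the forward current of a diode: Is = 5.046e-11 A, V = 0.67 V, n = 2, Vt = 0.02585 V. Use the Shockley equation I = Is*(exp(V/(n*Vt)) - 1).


Step 1: V/(n*Vt) = 0.67/(2*0.02585) = 12.9594
Step 2: exp(12.9594) = 4.2481e+05
Step 3: I = 5.046e-11 * (4.2481e+05 - 1) = 2.14e-05 A

2.14e-05


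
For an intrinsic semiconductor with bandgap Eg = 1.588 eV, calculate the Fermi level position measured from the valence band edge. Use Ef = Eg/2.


Step 1: For an intrinsic semiconductor, the Fermi level sits at midgap.
Step 2: Ef = Eg / 2 = 1.588 / 2 = 0.794 eV

0.794


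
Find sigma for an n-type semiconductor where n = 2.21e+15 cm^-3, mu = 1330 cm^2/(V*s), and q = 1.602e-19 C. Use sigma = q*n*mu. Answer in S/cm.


Step 1: sigma = q * n * mu
Step 2: sigma = 1.602e-19 * 2.21e+15 * 1330
Step 3: sigma = 4.709e-01 S/cm

4.709e-01


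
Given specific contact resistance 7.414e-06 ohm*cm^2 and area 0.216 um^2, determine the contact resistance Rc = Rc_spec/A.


Step 1: Convert area to cm^2: 0.216 um^2 = 2.1600e-09 cm^2
Step 2: Rc = Rc_spec / A = 7.414e-06 / 2.1600e-09
Step 3: Rc = 3.43e+03 ohms

3.43e+03


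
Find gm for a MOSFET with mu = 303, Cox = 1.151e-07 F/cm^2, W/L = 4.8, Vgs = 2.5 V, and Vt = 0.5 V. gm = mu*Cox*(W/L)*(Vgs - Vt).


Step 1: Vov = Vgs - Vt = 2.5 - 0.5 = 2.0 V
Step 2: gm = mu * Cox * (W/L) * Vov
Step 3: gm = 303 * 1.151e-07 * 4.8 * 2.0 = 3.35e-04 S

3.35e-04


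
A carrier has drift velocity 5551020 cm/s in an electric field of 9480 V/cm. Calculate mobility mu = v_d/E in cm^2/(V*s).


Step 1: mu = v_d / E
Step 2: mu = 5551020 / 9480
Step 3: mu = 585.55 cm^2/(V*s)

585.55


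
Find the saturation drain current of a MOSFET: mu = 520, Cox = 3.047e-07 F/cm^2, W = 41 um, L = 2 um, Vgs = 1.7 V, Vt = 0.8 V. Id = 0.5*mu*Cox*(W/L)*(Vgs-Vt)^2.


Step 1: Overdrive voltage Vov = Vgs - Vt = 1.7 - 0.8 = 0.9 V
Step 2: W/L = 41/2 = 20.5
Step 3: Id = 0.5 * 520 * 3.047e-07 * 20.5 * 0.9^2
Step 4: Id = 1.32e-03 A

1.32e-03


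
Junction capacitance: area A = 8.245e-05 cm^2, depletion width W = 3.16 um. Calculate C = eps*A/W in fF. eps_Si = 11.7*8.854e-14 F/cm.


Step 1: eps_Si = 11.7 * 8.854e-14 = 1.035918e-12 F/cm
Step 2: W in cm = 3.16 * 1e-4 = 3.16e-04 cm
Step 3: C = 1.035918e-12 * 8.245e-05 / 3.16e-04 = 2.702894e-13 F
Step 4: C = 270.29 fF

270.29


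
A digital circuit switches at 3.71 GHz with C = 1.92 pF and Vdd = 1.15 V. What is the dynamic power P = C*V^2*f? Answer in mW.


Step 1: V^2 = 1.15^2 = 1.3225 V^2
Step 2: P = C*V^2*f = 1.92e-12 F * 1.3225 * 3.71e9 Hz
Step 3: P = 9.420432e-03 W
Step 4: P = 9.42 mW

9.42


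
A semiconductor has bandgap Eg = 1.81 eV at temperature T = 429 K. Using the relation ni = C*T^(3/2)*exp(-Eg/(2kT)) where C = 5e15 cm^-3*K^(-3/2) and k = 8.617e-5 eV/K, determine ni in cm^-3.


Step 1: Compute kT = 8.617e-5 * 429 = 0.03696693 eV
Step 2: Exponent = -Eg/(2kT) = -1.81/(2*0.03696693) = -24.48134
Step 3: T^(3/2) = 429^1.5 = 8885.58
Step 4: ni = 5e15 * 8885.58 * exp(-24.48134) = 1.04e+09 cm^-3

1.04e+09


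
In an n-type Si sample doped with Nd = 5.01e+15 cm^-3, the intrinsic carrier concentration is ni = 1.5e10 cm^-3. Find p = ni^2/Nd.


Step 1: Since Nd >> ni, n ≈ Nd = 5.01e+15 cm^-3
Step 2: p = ni^2 / n = (1.5e10)^2 / 5.01e+15
Step 3: p = 2.25e20 / 5.01e+15 = 4.49e+04 cm^-3

4.49e+04


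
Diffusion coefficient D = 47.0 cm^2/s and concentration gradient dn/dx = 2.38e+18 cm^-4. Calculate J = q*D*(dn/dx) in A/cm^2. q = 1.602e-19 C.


Step 1: J = q * D * (dn/dx)
Step 2: J = 1.602e-19 * 47.0 * 2.38e+18
Step 3: J = 1.79e+01 A/cm^2

1.79e+01


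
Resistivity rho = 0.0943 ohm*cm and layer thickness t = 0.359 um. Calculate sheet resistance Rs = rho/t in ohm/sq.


Step 1: Convert thickness to cm: t = 0.359 um = 3.5900e-05 cm
Step 2: Rs = rho / t = 0.0943 / 3.5900e-05
Step 3: Rs = 2626.7 ohm/sq

2626.7


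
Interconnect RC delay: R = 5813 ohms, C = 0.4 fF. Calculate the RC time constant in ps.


Step 1: tau = R * C
Step 2: tau = 5813 * 0.4 fF = 5813 * 4.0e-16 F
Step 3: tau = 2.3252e-12 s = 2.3252 ps

2.3252


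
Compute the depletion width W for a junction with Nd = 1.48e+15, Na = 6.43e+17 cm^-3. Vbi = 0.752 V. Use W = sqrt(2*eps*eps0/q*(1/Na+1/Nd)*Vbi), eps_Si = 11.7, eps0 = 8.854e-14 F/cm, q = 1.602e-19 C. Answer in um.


Step 1: 1/Na + 1/Nd = 1/6.43e+17 + 1/1.48e+15 = 6.77231e-16
Step 2: 2*eps*eps0/q = 2*11.7*8.854e-14/1.602e-19 = 1.293281e+07
Step 3: W^2 = 1.293281e+07 * 6.77231e-16 * 0.752 = 6.58639e-09
Step 4: W = sqrt(6.58639e-09) = 8.116e-05 cm = 0.8116 um

0.8116


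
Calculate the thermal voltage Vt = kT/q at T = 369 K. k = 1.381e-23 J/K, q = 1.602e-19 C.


Step 1: kT = 1.381e-23 * 369 = 5.09589e-21 J
Step 2: Vt = kT/q = 5.09589e-21 / 1.602e-19
Step 3: Vt = 0.03181 V

0.03181


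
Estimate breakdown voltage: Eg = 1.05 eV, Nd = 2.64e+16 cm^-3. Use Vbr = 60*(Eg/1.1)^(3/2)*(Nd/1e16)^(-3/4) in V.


Step 1: Eg/1.1 = 1.05/1.1 = 0.954545
Step 2: (Eg/1.1)^1.5 = 0.954545^1.5 = 0.932598
Step 3: (Nd/1e16)^(-0.75) = (2.64)^(-0.75) = 0.482833
Step 4: Vbr = 60 * 0.932598 * 0.482833 = 27.0 V

27.0


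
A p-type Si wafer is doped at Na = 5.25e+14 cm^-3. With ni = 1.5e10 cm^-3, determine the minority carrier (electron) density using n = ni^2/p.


Step 1: Majority hole concentration p ≈ Na = 5.25e+14 cm^-3
Step 2: n = ni^2 / Na = (1.5e10)^2 / 5.25e+14
Step 3: n = 4.29e+05 cm^-3

4.29e+05


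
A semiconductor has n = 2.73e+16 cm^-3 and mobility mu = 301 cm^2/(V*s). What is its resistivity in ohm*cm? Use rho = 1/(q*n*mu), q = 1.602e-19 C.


Step 1: sigma = q * n * mu = 1.602e-19 * 2.73e+16 * 301 = 1.31641e+00 S/cm
Step 2: rho = 1 / sigma = 1 / 1.31641e+00 = 0.7596 ohm*cm

0.7596


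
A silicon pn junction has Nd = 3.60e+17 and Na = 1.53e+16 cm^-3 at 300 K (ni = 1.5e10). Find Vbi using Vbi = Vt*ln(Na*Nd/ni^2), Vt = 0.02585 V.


Step 1: Compute Na*Nd/ni^2 = 1.53e+16 * 3.60e+17 / (1.5e10)^2 = 2.4480e+13
Step 2: ln(2.4480e+13) = 30.8289
Step 3: Vbi = 0.02585 * 30.8289 = 0.797 V

0.797


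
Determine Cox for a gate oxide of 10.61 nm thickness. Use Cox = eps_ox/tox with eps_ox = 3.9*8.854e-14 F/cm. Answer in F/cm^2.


Step 1: eps_ox = 3.9 * 8.854e-14 = 3.45306e-13 F/cm
Step 2: tox in cm = 10.61 nm * 1e-7 = 1.0610e-06 cm
Step 3: Cox = 3.45306e-13 / 1.0610e-06 = 3.25e-07 F/cm^2

3.25e-07


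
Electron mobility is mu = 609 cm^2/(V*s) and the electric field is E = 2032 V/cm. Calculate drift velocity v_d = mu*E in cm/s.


Step 1: v_d = mu * E
Step 2: v_d = 609 * 2032 = 1237488
Step 3: v_d = 1.24e+06 cm/s

1.24e+06


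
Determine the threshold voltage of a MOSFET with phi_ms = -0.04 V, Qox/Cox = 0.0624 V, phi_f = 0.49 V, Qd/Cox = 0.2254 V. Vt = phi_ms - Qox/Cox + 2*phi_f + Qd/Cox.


Step 1: Vt = phi_ms - Qox/Cox + 2*phi_f + Qd/Cox
Step 2: Vt = -0.04 - 0.0624 + 2*0.49 + 0.2254
Step 3: Vt = -0.04 - 0.0624 + 0.98 + 0.2254
Step 4: Vt = 1.103 V

1.103


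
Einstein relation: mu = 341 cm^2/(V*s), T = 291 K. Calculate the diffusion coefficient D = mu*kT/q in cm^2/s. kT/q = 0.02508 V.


Step 1: D = mu * (kT/q)
Step 2: D = 341 * 0.02508
Step 3: D = 8.55 cm^2/s

8.55


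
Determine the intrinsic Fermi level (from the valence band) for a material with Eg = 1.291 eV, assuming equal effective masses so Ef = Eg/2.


Step 1: For an intrinsic semiconductor, the Fermi level sits at midgap.
Step 2: Ef = Eg / 2 = 1.291 / 2 = 0.6455 eV

0.6455


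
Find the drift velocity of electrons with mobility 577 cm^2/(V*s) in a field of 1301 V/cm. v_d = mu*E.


Step 1: v_d = mu * E
Step 2: v_d = 577 * 1301 = 750677
Step 3: v_d = 7.51e+05 cm/s

7.51e+05


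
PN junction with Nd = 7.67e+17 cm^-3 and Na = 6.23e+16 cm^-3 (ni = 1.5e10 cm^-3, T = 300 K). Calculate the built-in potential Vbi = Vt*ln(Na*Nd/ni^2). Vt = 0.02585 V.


Step 1: Compute Na*Nd/ni^2 = 6.23e+16 * 7.67e+17 / (1.5e10)^2 = 2.1237e+14
Step 2: ln(2.1237e+14) = 32.9894
Step 3: Vbi = 0.02585 * 32.9894 = 0.853 V

0.853


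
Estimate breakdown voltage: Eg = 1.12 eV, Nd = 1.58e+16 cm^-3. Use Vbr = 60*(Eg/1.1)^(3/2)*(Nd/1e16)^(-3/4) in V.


Step 1: Eg/1.1 = 1.12/1.1 = 1.018182
Step 2: (Eg/1.1)^1.5 = 1.018182^1.5 = 1.027397
Step 3: (Nd/1e16)^(-0.75) = (1.58)^(-0.75) = 0.709590
Step 4: Vbr = 60 * 1.027397 * 0.709590 = 43.7 V

43.7


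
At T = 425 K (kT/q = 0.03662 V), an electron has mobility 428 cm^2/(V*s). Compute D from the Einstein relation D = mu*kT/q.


Step 1: D = mu * (kT/q)
Step 2: D = 428 * 0.03662
Step 3: D = 15.67 cm^2/s

15.67
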